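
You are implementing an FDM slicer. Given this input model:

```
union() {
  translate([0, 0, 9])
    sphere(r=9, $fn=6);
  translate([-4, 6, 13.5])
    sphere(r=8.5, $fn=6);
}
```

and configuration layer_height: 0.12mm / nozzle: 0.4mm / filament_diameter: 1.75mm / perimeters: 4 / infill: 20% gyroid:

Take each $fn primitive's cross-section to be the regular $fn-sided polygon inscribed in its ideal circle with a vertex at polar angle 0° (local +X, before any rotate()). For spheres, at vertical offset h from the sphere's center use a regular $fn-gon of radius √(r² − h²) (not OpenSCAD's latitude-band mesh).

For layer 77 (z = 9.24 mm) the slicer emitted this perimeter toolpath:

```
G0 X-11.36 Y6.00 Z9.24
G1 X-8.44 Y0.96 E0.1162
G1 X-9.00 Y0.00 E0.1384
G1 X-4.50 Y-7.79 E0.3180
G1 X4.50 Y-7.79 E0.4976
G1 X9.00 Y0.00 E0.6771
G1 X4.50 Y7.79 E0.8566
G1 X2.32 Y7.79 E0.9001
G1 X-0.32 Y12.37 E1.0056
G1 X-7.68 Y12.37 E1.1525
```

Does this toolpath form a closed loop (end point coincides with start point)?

Start point (G0): (-11.36, 6.00). End point (last G1): the path does not return to the start — open.

no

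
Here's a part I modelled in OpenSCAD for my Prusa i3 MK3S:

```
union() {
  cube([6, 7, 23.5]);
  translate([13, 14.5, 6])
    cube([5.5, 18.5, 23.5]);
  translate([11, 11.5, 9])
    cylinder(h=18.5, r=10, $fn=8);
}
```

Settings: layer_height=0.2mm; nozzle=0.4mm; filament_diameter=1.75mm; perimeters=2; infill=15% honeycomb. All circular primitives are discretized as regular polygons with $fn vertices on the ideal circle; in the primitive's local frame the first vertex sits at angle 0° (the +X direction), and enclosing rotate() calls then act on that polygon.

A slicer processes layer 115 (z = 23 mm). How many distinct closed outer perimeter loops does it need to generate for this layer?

1

At z = 23 mm: the cube is present — its section is the full 6×7 rectangle; the cube at (13, 14.5) is present — its section is the full 5.5×18.5 rectangle; the cylinder at (11, 11.5): section is a regular 8-gon, circumradius r=10; Taking the union: the regions partially overlap (shared area 35.08 mm²), so overlapping operands fuse into one piece — 1 connected region. The result has 1 disconnected region.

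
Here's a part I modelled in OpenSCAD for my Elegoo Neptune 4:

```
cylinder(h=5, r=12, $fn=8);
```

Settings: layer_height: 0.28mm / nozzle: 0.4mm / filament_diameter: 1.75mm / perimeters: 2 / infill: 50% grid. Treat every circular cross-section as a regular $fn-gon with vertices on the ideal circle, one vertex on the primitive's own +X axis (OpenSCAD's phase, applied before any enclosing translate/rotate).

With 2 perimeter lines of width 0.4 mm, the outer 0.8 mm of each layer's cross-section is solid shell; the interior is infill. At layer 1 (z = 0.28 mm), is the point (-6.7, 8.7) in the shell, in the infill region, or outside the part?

At z = 0.28 mm: the r=12 cylinder gives a regular 8-gon of circumradius 12 (constant along its height). Overall, the cross-section is a single solid region. The nearest boundary edge runs (0.00, 12.00)→(-8.49, 8.49); distance from the point to it = 0.48 mm. The point is inside the cross-section, 0.48 mm from the nearest boundary — within the 0.8 mm shell band (2 × 0.4).

shell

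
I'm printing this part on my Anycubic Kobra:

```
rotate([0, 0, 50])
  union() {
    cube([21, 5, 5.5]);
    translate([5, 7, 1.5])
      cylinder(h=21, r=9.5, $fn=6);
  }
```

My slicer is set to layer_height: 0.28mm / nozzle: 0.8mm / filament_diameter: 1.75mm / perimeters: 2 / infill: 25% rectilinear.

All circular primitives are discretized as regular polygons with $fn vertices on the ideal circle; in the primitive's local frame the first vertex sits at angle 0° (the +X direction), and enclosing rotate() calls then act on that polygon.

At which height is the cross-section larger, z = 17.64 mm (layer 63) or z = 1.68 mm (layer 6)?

Layer 63 (z = 17.64): the cube is absent (z outside [0, 5.5]); the r=9.5 cylinder at (5, 7) gives a regular 6-gon of circumradius 9.5 (constant along its height) (area = (6/2)·9.500²·sin(360°/6) = 234.48 mm²); Combining (union): only the r=9.5 cylinder at (5, 7) is present, so the union is just that shape — area = 234.48 mm²; (whole slice rotated 50° about Z — lengths, areas and connectivity unchanged). So its area = 234.48 mm². Layer 6 (z = 1.68): the cube is present — its section is the full 21×5 rectangle (area 105.00 mm²); the cylinder at (5, 7): section is a regular 6-gon, circumradius r=9.5 (area = (6/2)·9.500²·sin(360°/6) = 234.48 mm²); Merging all regions: the regions partially overlap — summed areas 339.48 mm² minus the doubly-counted overlap 59.51 mm² gives 279.97 mm² — area = 279.97 mm²; (whole slice rotated 50° about Z — lengths, areas and connectivity unchanged). So its area = 279.97 mm². Layer 6 is larger (279.97 vs 234.48 mm²).

layer 6 (z = 1.68 mm)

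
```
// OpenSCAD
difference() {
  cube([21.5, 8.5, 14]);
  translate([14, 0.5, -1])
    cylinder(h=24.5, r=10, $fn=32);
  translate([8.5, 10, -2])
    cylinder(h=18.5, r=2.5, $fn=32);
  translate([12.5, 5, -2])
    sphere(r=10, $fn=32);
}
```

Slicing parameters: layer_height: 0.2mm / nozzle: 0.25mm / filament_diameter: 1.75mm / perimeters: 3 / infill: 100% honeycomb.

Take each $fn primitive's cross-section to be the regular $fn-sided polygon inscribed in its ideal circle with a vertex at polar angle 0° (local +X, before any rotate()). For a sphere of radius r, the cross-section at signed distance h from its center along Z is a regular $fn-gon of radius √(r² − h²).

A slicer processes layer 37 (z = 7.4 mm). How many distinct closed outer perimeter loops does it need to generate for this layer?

2

At z = 7.4 mm: the 21.5×8.5 cube contributes its full rectangle; the r=10 cylinder at (14, 0.5) contributes a regular 32-gon of circumradius 10; the r=2.5 cylinder at (8.5, 10) contributes a regular 32-gon of circumradius 2.5; the sphere at (12.5, 5): section is a regular 32-gon, circumradius = √(r²−h²) = √(10²−9.4²) = 3.412; After the difference (first − rest): starting from the 21.5×8.5 cube, the r=10 cylinder at (14, 0.5) partially overlaps it — only the 137.76 mm² overlap (of its 312.14 mm²) is removed, clipping the outline; the r=2.5 cylinder at (8.5, 10) partially overlaps it — only the 0.55 mm² overlap (of its 19.51 mm²) is removed, clipping the outline; the r=10 sphere at (12.5, 5) misses the remaining region (no effect) — 2 connected regions. The result has 2 disconnected regions.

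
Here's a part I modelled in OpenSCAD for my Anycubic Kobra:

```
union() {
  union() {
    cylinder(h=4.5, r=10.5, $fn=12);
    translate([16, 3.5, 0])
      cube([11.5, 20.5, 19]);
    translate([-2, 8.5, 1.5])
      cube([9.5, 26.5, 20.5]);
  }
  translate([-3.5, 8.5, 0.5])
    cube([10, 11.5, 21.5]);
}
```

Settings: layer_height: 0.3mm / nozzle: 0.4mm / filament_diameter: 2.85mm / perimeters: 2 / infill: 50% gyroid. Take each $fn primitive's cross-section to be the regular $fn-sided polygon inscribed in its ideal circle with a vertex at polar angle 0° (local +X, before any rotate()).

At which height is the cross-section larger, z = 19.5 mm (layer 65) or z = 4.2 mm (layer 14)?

Layer 65 (z = 19.5): the cylinder does not reach this height (z outside [0, 4.5]); the cube at (16, 3.5) is not intersected at this z (z outside [0, 19]); the 9.5×26.5 cube at (-2, 8.5) contributes its full rectangle (area 251.75 mm²); Combining (union): only the 9.5×26.5 cube at (-2, 8.5) is present, so the union is just that shape — area = 251.75 mm²; the cube at (-3.5, 8.5) (footprint 10×11.5) is included at this height (area 115.00 mm²); Combining (union): the regions partially overlap — summed areas 366.75 mm² minus the doubly-counted overlap 97.75 mm² gives 269.00 mm² — area = 269.00 mm². So its area = 269.00 mm². Layer 14 (z = 4.2): the r=10.5 cylinder contributes a regular 12-gon of circumradius 10.5 (area = (12/2)·10.500²·sin(360°/12) = 330.75 mm²); the cube at (16, 3.5) is present — its section is the full 11.5×20.5 rectangle (area 235.75 mm²); the cube at (-2, 8.5) is present — its section is the full 9.5×26.5 rectangle (area 251.75 mm²); Combining (union): the regions partially overlap — summed areas 818.25 mm² minus the doubly-counted overlap 10.45 mm² gives 807.80 mm² — area = 807.80 mm²; the cube at (-3.5, 8.5) (footprint 10×11.5) is included at this height (area 115.00 mm²); Taking the union: the regions partially overlap — summed areas 922.80 mm² minus the doubly-counted overlap 99.64 mm² gives 823.16 mm² — area = 823.16 mm². So its area = 823.16 mm². Layer 14 is larger (823.16 vs 269.00 mm²).

layer 14 (z = 4.2 mm)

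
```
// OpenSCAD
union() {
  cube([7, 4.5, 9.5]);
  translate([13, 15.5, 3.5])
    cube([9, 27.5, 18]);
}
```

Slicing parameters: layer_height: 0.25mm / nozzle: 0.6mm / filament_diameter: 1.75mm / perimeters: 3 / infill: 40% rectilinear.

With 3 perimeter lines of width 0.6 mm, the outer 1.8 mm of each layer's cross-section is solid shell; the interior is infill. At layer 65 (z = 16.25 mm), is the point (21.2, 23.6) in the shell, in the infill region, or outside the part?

shell

At z = 16.25 mm: the cube is absent (z outside [0, 9.5]); the 9×27.5 cube at (13, 15.5) contributes its full rectangle; Merging all regions: only the 9×27.5 cube at (13, 15.5) is present, so the union is just that shape — 1 connected region. Overall, the cross-section is a single solid region. The nearest boundary edge runs (22.00, 15.50)→(22.00, 43.00); distance from the point to it = 0.80 mm. The point is inside the cross-section, 0.80 mm from the nearest boundary — within the 1.8 mm shell band (3 × 0.6).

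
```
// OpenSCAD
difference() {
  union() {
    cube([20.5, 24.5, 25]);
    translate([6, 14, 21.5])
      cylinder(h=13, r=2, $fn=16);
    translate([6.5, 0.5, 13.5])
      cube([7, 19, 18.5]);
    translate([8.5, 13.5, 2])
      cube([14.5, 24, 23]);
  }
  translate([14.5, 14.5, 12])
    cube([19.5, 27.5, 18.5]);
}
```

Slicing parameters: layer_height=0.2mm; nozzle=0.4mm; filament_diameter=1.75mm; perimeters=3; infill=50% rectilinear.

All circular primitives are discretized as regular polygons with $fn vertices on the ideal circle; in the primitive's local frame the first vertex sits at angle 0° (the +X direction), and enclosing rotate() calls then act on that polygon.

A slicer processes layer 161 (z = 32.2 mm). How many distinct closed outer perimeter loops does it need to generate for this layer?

1

At z = 32.2 mm: the cube does not reach this height (z outside [0, 25]); the cylinder at (6, 14): section is a regular 16-gon, circumradius r=2; the cube at (6.5, 0.5) does not reach this height (z outside [13.5, 32]); the cube at (8.5, 13.5) is not intersected at this z (z outside [2, 25]); Merging all regions: only the r=2 cylinder at (6, 14) is present, so the union is just that shape — 1 connected region; the cube at (14.5, 14.5) is not intersected at this z (z outside [12, 30.5]); After the difference (first − rest): none of the subtracted shapes is present at this height, so that combined region is unchanged — 1 connected region. The result has 1 disconnected region.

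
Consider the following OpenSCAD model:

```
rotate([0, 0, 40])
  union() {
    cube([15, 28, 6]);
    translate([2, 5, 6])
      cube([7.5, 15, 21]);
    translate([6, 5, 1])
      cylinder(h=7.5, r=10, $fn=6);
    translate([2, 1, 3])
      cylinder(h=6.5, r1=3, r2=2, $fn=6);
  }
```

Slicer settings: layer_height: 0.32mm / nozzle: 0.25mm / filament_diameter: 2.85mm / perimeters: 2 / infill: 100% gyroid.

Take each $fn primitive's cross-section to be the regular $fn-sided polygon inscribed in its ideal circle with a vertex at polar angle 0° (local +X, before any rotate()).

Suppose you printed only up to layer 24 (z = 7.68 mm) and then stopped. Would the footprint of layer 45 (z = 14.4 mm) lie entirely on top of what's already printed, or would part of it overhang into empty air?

Compare the two slices. At z = 7.68: the cube is absent (z outside [0, 6]); the cube at (2, 5) is present — its section is the full 7.5×15 rectangle (area 112.50 mm²); the r=10 cylinder at (6, 5) contributes a regular 6-gon of circumradius 10 (area = (6/2)·10.000²·sin(360°/6) = 259.81 mm²); the cone at (2, 1) contributes a regular 6-gon of circumradius 2.280 (interpolated between r1=3 and r2=2 at t=0.720) (area = (6/2)·2.280²·sin(360°/6) = 13.51 mm²); Taking the union: the regions partially overlap — summed areas 385.81 mm² minus the doubly-counted overlap 78.46 mm² gives 307.36 mm² — area = 307.36 mm²; (rotated 40° about Z; rotation is an isometry so areas/perimeters/island counts are preserved). At z = 14.4: the cube is not intersected at this z (z outside [0, 6]); the cube at (2, 5) is present — its section is the full 7.5×15 rectangle (area 112.50 mm²); the cylinder at (6, 5) is not intersected at this z (z outside [1, 8.5]); the cone at (2, 1) is not intersected at this z (z outside [3, 9.5]); Merging all regions: only the 7.5×15 cube at (2, 5) is present, so the union is just that shape — area = 112.50 mm²; (rotated 40° about Z; rotation is an isometry so areas/perimeters/island counts are preserved). Checking containment: the cross-section at z = 14.4 is a subset of the cross-section at z = 7.68.

entirely on top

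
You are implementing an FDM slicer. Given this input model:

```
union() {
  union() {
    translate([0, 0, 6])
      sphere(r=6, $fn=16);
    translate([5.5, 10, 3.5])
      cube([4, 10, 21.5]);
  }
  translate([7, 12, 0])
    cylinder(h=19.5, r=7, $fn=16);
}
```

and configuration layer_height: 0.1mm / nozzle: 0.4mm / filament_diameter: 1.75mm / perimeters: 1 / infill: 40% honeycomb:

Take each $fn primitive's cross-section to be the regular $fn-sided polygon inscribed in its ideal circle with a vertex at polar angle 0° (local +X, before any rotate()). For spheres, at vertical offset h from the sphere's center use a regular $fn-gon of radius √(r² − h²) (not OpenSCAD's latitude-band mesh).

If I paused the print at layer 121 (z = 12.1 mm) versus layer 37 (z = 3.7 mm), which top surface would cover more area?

layer 37 (z = 3.7 mm)

Layer 121 (z = 12.1): the sphere does not reach this height (|z−center|=6.100 > r=6); the 4×10 cube at (5.5, 10) contributes its full rectangle (area 40.00 mm²); Merging all regions: only the 4×10 cube at (5.5, 10) is present, so the union is just that shape — area = 40.00 mm²; the r=7 cylinder at (7, 12) gives a regular 16-gon of circumradius 7 (constant along its height) (area = (16/2)·7.000²·sin(360°/16) = 150.01 mm²); Taking the union: the regions partially overlap — summed areas 190.01 mm² minus the doubly-counted overlap 35.15 mm² gives 154.86 mm² — area = 154.86 mm². So its area = 154.86 mm². Layer 37 (z = 3.7): the r=6 sphere slices to a regular 16-gon of circumradius 5.542 (√(r²−h²) with h=2.3 from center) (area = (16/2)·5.542²·sin(360°/16) = 94.02 mm²); the cube at (5.5, 10) is present — its section is the full 4×10 rectangle (area 40.00 mm²); Taking the union: the 2 present regions are separate (no shared area or edge), so areas and boundary lengths simply add and each stays a separate island — area = 134.02 mm²; the r=7 cylinder at (7, 12) contributes a regular 16-gon of circumradius 7 (area = (16/2)·7.000²·sin(360°/16) = 150.01 mm²); Combining (union): the regions partially overlap — summed areas 284.03 mm² minus the doubly-counted overlap 35.15 mm² gives 248.87 mm² — area = 248.87 mm². So its area = 248.87 mm². Layer 37 is larger (248.87 vs 154.86 mm²).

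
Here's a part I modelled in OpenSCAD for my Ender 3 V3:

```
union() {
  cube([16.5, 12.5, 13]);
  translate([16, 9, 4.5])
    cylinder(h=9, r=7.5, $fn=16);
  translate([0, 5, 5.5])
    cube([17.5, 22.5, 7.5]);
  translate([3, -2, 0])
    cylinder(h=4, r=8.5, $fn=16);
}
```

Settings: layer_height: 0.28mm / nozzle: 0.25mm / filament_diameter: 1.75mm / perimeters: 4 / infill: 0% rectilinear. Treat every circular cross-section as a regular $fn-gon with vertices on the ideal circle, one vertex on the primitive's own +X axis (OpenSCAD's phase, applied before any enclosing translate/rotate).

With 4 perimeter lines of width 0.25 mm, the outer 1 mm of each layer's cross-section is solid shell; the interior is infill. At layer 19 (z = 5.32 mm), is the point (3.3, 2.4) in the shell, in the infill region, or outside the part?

infill

At z = 5.32 mm: the cube is present — its section is the full 16.5×12.5 rectangle; the cylinder at (16, 9): section is a regular 16-gon, circumradius r=7.5; the cube at (0, 5) is not intersected at this z (z outside [5.5, 13]); the cylinder at (3, -2) is not intersected at this z (z outside [0, 4]); Merging all regions: the regions partially overlap (shared area 73.47 mm²), so overlapping operands fuse into one piece — 1 connected region. Overall, the cross-section is a single solid region. The nearest boundary edge runs (16.50, 0.00)→(0.00, 0.00); distance from the point to it = 2.40 mm. The point is inside the cross-section and 2.40 mm from the nearest boundary — more than the 1 mm shell width (4 × 0.25), so it's in the infill interior.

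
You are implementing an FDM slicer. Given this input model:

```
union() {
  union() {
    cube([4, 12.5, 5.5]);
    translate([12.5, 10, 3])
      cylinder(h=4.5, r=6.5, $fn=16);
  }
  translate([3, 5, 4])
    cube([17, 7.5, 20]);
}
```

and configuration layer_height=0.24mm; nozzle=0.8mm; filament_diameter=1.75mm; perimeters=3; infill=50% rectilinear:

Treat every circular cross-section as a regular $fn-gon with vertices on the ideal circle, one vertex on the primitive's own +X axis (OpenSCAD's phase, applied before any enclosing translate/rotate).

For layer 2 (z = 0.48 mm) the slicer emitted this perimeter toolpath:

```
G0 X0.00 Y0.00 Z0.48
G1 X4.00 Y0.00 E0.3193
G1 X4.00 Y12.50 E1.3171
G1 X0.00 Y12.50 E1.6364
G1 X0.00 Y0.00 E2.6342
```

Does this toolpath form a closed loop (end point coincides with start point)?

yes

Start point (G0): (0.00, 0.00). End point (last G1): the path returns to the start — closed.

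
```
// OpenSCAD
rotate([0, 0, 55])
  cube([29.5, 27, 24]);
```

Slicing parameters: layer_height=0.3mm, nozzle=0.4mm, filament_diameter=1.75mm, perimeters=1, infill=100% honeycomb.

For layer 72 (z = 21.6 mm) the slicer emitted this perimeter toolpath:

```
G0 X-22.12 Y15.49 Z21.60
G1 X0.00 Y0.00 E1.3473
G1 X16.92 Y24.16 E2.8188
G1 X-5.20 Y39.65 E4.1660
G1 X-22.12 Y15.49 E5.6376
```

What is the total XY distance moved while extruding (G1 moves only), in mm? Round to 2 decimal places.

113.00 mm

Sum the Euclidean lengths of each G1 segment: total = 113.00 mm.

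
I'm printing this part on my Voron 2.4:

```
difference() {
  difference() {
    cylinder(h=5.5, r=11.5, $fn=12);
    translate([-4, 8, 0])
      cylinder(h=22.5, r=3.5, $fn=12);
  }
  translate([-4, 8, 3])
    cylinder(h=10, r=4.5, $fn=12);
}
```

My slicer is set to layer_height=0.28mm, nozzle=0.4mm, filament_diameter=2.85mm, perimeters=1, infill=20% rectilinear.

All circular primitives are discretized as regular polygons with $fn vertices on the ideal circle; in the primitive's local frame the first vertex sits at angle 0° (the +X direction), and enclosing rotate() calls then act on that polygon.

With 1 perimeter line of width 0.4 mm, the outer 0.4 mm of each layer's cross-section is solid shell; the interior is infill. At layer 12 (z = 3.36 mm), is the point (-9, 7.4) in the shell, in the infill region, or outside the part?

At z = 3.36 mm: the cylinder: section is a regular 12-gon, circumradius r=11.5; the r=3.5 cylinder at (-4, 8) contributes a regular 12-gon of circumradius 3.5; Taking the first minus the rest: starting from the r=11.5 cylinder, the r=3.5 cylinder at (-4, 8) partially overlaps it — only the 32.23 mm² overlap (of its 36.75 mm²) is removed, clipping the outline — 1 connected region; the r=4.5 cylinder at (-4, 8) gives a regular 12-gon of circumradius 4.5 (constant along its height); After the difference (first − rest): starting from that combined region, the r=4.5 cylinder at (-4, 8) partially overlaps it — only the 15.24 mm² overlap (of its 60.75 mm²) is removed, clipping the outline — 1 connected region. Overall, the cross-section is a single solid region. The nearest boundary edge runs (-9.96, 5.75)→(-8.33, 7.38); distance from the point to it = 0.49 mm. The point is not inside any of the regions above, so it lies outside the cross-section (0.49 mm from the nearest boundary).

outside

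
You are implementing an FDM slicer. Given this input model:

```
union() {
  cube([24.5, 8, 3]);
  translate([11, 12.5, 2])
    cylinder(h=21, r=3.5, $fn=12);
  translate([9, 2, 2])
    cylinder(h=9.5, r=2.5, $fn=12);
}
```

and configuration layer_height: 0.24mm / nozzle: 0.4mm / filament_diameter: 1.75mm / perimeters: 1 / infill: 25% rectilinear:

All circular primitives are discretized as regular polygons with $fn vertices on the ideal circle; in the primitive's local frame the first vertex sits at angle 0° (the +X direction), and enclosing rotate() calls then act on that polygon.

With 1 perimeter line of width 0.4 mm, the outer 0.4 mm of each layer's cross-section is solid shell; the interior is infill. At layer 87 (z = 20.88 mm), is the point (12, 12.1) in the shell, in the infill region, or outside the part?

At z = 20.88 mm: the cube is not intersected at this z (z outside [0, 3]); the r=3.5 cylinder at (11, 12.5) contributes a regular 12-gon of circumradius 3.5; the cylinder at (9, 2) is not intersected at this z (z outside [2, 11.5]); Combining (union): only the r=3.5 cylinder at (11, 12.5) is present, so the union is just that shape — 1 connected region. Overall, the cross-section is a single solid region. The nearest boundary edge runs (14.03, 10.75)→(14.50, 12.50); distance from the point to it = 2.31 mm. The point is inside the cross-section and 2.31 mm from the nearest boundary — more than the 0.4 mm shell width (1 × 0.4), so it's in the infill interior.

infill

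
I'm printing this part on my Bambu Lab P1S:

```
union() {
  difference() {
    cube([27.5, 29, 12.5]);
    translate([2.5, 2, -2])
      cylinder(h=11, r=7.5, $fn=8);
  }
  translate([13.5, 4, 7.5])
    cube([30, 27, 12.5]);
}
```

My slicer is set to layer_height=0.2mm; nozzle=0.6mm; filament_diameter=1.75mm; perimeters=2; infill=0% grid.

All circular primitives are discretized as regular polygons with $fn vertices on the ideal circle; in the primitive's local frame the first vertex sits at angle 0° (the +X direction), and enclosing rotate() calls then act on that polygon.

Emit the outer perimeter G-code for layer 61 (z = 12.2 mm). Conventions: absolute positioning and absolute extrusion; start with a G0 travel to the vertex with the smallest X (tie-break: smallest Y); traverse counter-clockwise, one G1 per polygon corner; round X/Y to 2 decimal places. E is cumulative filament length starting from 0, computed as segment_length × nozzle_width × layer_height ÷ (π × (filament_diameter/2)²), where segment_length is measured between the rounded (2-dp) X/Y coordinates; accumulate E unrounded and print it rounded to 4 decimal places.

At z = 12.2 mm: the cube (footprint 27.5×29) is included at this height; the cylinder at (2.5, 2) is absent (z outside [-2, 9]); After the difference (first − rest): none of the subtracted shapes is present at this height, so the 27.5×29 cube is unchanged — 1 connected region; the 30×27 cube at (13.5, 4) contributes its full rectangle; Merging all regions: the regions partially overlap (shared area 350.00 mm²), so overlapping operands fuse into one piece — 1 connected region. The outline is a single polygon with 8 vertices. Extrusion per mm of travel: 0.6 × 0.2 / (π × 0.875²) = 0.049890. Accumulating E over each segment gives final E = 7.4336.

G0 X0.00 Y0.00 Z12.20
G1 X27.50 Y0.00 E1.3720
G1 X27.50 Y4.00 E1.5715
G1 X43.50 Y4.00 E2.3698
G1 X43.50 Y31.00 E3.7168
G1 X13.50 Y31.00 E5.2135
G1 X13.50 Y29.00 E5.3133
G1 X0.00 Y29.00 E5.9868
G1 X0.00 Y0.00 E7.4336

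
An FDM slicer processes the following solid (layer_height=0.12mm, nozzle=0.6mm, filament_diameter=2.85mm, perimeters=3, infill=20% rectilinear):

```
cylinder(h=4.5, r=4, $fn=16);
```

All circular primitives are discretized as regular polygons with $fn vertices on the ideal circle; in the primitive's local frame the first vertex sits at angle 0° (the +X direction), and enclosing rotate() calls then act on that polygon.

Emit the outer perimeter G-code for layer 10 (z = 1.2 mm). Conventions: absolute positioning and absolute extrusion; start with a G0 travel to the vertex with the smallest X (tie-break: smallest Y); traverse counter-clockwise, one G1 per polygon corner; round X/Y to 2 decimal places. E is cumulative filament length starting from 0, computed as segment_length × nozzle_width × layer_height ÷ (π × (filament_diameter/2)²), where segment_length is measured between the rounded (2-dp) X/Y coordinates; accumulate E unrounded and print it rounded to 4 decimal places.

At z = 1.2 mm: the r=4 cylinder contributes a regular 16-gon of circumradius 4. The outline is a single polygon with 16 vertices. Extrusion per mm of travel: 0.6 × 0.12 / (π × 1.425²) = 0.011286. Accumulating E over each segment gives final E = 0.2820.

G0 X-4.00 Y0.00 Z1.20
G1 X-3.70 Y-1.53 E0.0176
G1 X-2.83 Y-2.83 E0.0353
G1 X-1.53 Y-3.70 E0.0529
G1 X0.00 Y-4.00 E0.0705
G1 X1.53 Y-3.70 E0.0881
G1 X2.83 Y-2.83 E0.1058
G1 X3.70 Y-1.53 E0.1234
G1 X4.00 Y0.00 E0.1410
G1 X3.70 Y1.53 E0.1586
G1 X2.83 Y2.83 E0.1763
G1 X1.53 Y3.70 E0.1939
G1 X0.00 Y4.00 E0.2115
G1 X-1.53 Y3.70 E0.2291
G1 X-2.83 Y2.83 E0.2468
G1 X-3.70 Y1.53 E0.2644
G1 X-4.00 Y0.00 E0.2820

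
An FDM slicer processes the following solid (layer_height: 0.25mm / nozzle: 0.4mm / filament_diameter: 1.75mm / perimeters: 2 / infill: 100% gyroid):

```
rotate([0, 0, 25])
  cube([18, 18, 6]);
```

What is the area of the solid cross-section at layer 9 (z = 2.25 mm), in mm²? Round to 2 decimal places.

At z = 2.25 mm: the cube (footprint 18×18) is included at this height (area 324.00 mm²); (whole slice rotated 25° about Z — lengths, areas and connectivity unchanged). Overall, the cross-section is a single solid region. Net area = 324.00 mm².

324.00 mm²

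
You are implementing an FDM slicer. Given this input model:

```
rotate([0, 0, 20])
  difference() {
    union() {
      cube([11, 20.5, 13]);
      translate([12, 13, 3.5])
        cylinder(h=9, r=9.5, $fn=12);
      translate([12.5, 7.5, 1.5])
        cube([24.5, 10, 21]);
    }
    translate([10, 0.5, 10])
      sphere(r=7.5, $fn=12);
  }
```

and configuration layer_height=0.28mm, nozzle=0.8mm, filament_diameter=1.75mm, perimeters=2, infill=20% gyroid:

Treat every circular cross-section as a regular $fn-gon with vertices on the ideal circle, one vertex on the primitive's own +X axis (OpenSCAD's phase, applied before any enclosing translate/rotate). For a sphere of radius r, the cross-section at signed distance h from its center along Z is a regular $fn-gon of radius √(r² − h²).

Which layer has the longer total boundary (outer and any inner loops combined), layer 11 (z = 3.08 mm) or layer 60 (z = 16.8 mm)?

Layer 11 (z = 3.08): the cube is present — its section is the full 11×20.5 rectangle (perimeter 63.00 mm); the cylinder at (12, 13) is not intersected at this z (z outside [3.5, 12.5]); the 24.5×10 cube at (12.5, 7.5) contributes its full rectangle (perimeter 69.00 mm); Taking the union: the 2 present regions are separate (no shared area or edge), so areas and boundary lengths simply add and each stays a separate island — boundary = 132.00 mm; the r=7.5 sphere at (10, 0.5) slices to a regular 12-gon of circumradius 2.892 (√(r²−h²) with h=6.92 from center) (perimeter = 2·12·2.892·sin(180°/12) = 17.96 mm); Subtracting the remaining from the first: starting from that combined region, the r=7.5 sphere at (10, 0.5) partially overlaps it — only the 10.94 mm² overlap (of its 25.09 mm²) is removed, clipping the outline — boundary = 131.16 mm; (whole slice rotated 20° about Z — lengths, areas and connectivity unchanged). So its perimeter = 131.16 mm. Layer 60 (z = 16.8): the cube does not reach this height (z outside [0, 13]); the cylinder at (12, 13) is absent (z outside [3.5, 12.5]); the 24.5×10 cube at (12.5, 7.5) contributes its full rectangle (perimeter 69.00 mm); Merging all regions: only the 24.5×10 cube at (12.5, 7.5) is present, so the union is just that shape — boundary = 69.00 mm; the r=7.5 sphere at (10, 0.5) slices to a regular 12-gon of circumradius 3.164 (√(r²−h²) with h=6.8 from center) (perimeter = 2·12·3.164·sin(180°/12) = 19.65 mm); Subtracting the remaining from the first: starting from the result so far, the r=7.5 sphere at (10, 0.5) misses the remaining region (no effect) — boundary = 69.00 mm; (rotated 20° about Z; rotation is an isometry so areas/perimeters/island counts are preserved). So its perimeter = 69.00 mm. Layer 11 is larger (131.16 vs 69.00 mm).

layer 11 (z = 3.08 mm)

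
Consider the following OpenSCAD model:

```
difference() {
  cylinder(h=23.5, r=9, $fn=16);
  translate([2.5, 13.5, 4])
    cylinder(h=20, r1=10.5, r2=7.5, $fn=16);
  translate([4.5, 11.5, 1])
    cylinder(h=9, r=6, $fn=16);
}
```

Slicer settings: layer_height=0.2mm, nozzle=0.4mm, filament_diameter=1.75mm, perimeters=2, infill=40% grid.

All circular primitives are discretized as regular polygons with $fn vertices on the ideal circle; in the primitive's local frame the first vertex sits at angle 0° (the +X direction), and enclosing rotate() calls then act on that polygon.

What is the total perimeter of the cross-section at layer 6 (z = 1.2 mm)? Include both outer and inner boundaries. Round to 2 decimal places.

At z = 1.2 mm: the r=9 cylinder contributes a regular 16-gon of circumradius 9 (perimeter = 2·16·9.000·sin(180°/16) = 56.19 mm); the cone at (2.5, 13.5) is absent (z outside [4, 24]); the r=6 cylinder at (4.5, 11.5) gives a regular 16-gon of circumradius 6 (constant along its height) (perimeter = 2·16·6.000·sin(180°/16) = 37.46 mm); After the difference (first − rest): starting from the r=9 cylinder, the r=6 cylinder at (4.5, 11.5) partially overlaps it — only the 13.33 mm² overlap (of its 110.21 mm²) is removed, clipping the outline — boundary = 56.61 mm. Overall, the cross-section is a single solid region. Total boundary length (outer) = 56.61 mm.

56.61 mm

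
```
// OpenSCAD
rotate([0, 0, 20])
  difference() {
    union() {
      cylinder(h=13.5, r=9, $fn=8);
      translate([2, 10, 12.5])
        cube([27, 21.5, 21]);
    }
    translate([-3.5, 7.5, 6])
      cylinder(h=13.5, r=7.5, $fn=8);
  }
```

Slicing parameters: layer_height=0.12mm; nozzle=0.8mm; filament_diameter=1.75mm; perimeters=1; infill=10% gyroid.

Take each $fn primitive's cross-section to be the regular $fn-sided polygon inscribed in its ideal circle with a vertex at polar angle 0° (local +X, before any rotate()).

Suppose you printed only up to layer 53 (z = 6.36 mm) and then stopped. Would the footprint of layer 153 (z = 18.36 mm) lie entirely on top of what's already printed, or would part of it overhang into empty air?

part overhangs

Compare the two slices. At z = 6.36: the r=9 cylinder contributes a regular 8-gon of circumradius 9 (area = (8/2)·9.000²·sin(360°/8) = 229.10 mm²); the cube at (2, 10) is absent (z outside [12.5, 33.5]); Taking the union: only the r=9 cylinder is present, so the union is just that shape — area = 229.10 mm²; the r=7.5 cylinder at (-3.5, 7.5) gives a regular 8-gon of circumradius 7.5 (constant along its height) (area = (8/2)·7.500²·sin(360°/8) = 159.10 mm²); Taking the first minus the rest: starting from the result so far (229.10 mm²), the r=7.5 cylinder at (-3.5, 7.5) partially overlaps it — only the 68.14 mm² overlap (of its 159.10 mm²) is removed, clipping the outline — area = 160.96 mm²; (rotated 20° about Z; rotation is an isometry so areas/perimeters/island counts are preserved). At z = 18.36: the cylinder is not intersected at this z (z outside [0, 13.5]); the cube at (2, 10) is present — its section is the full 27×21.5 rectangle (area 580.50 mm²); Merging all regions: only the 27×21.5 cube at (2, 10) is present, so the union is just that shape — area = 580.50 mm²; the cylinder at (-3.5, 7.5): section is a regular 8-gon, circumradius r=7.5 (area = (8/2)·7.500²·sin(360°/8) = 159.10 mm²); Subtracting the remaining from the first: starting from that combined region (580.50 mm²), the r=7.5 cylinder at (-3.5, 7.5) partially overlaps it — only the 1.12 mm² overlap (of its 159.10 mm²) is removed, clipping the outline — area = 579.38 mm²; (rotated 20° about Z; rotation is an isometry so areas/perimeters/island counts are preserved). Checking containment: at z = 18.36 the cross-section extends beyond the z = 6.36 cross-section by about 579.38 mm².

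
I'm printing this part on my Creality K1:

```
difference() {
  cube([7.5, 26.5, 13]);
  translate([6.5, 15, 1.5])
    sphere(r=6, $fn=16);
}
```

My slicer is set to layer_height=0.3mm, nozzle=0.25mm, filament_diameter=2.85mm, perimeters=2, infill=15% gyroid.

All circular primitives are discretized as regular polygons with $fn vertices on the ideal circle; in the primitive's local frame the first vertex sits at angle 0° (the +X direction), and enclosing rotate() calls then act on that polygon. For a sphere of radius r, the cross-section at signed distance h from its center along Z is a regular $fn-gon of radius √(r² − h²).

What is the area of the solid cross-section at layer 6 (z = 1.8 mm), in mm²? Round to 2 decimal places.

132.00 mm²

At z = 1.8 mm: the cube is present — its section is the full 7.5×26.5 rectangle (area 198.75 mm²); the r=6 sphere at (6.5, 15) slices to a regular 16-gon of circumradius 5.992 (√(r²−h²) with h=0.3 from center) (area = (16/2)·5.992²·sin(360°/16) = 109.94 mm²); Subtracting the remaining from the first: starting from the 7.5×26.5 cube (198.75 mm²), the r=6 sphere at (6.5, 15) partially overlaps it — only the 66.75 mm² overlap (of its 109.94 mm²) is removed, clipping the outline — area = 132.00 mm². Overall, the cross-section is a single solid region. Net area = 132.00 mm².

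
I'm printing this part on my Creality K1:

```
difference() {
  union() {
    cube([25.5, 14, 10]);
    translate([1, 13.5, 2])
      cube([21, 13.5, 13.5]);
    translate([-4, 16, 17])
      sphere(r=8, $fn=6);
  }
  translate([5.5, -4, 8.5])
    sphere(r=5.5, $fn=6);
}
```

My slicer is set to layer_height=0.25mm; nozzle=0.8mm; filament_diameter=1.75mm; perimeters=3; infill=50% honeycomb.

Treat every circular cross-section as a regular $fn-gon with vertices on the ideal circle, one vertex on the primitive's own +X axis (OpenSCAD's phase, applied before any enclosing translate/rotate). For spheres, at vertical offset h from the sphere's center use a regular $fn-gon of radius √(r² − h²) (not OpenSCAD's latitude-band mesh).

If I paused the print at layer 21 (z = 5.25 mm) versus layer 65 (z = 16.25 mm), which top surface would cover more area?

Layer 21 (z = 5.25): the 25.5×14 cube contributes its full rectangle (area 357.00 mm²); the cube at (1, 13.5) is present — its section is the full 21×13.5 rectangle (area 283.50 mm²); the sphere at (-4, 16) is not intersected at this z (|z−center|=11.750 > r=8); Taking the union: the regions partially overlap — summed areas 640.50 mm² minus the doubly-counted overlap 10.50 mm² gives 630.00 mm² — area = 630.00 mm²; the r=5.5 sphere at (5.5, -4) slices to a regular 6-gon of circumradius 4.437 (√(r²−h²) with h=3.25 from center) (area = (6/2)·4.437²·sin(360°/6) = 51.15 mm²); Taking the first minus the rest: starting from that combined region (630.00 mm²), the r=5.5 sphere at (5.5, -4) misses the remaining region (no effect) — area = 630.00 mm². So its area = 630.00 mm². Layer 65 (z = 16.25): the cube is absent (z outside [0, 10]); the cube at (1, 13.5) is not intersected at this z (z outside [2, 15.5]); the sphere at (-4, 16): section is a regular 6-gon, circumradius = √(r²−h²) = √(8²−0.75²) = 7.965 (area = (6/2)·7.965²·sin(360°/6) = 164.82 mm²); Combining (union): only the r=8 sphere at (-4, 16) is present, so the union is just that shape — area = 164.82 mm²; the sphere at (5.5, -4) does not reach this height (|z−center|=7.750 > r=5.5); Taking the first minus the rest: none of the subtracted shapes is present at this height, so that combined region is unchanged — area = 164.82 mm². So its area = 164.82 mm². Layer 21 is larger (630.00 vs 164.82 mm²).

layer 21 (z = 5.25 mm)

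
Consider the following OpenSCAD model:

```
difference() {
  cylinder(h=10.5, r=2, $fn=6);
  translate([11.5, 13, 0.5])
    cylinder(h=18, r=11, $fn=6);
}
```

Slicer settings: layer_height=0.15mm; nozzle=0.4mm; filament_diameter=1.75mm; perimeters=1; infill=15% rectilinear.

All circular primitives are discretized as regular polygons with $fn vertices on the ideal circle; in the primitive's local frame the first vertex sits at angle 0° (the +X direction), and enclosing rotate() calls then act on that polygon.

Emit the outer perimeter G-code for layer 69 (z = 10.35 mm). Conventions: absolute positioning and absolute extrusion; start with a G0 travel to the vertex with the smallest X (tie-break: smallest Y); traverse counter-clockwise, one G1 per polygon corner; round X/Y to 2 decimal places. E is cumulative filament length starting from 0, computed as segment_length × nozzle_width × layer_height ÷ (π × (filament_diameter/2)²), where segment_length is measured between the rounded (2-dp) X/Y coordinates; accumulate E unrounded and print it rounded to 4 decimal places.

At z = 10.35 mm: the cylinder: section is a regular 6-gon, circumradius r=2; the r=11 cylinder at (11.5, 13) contributes a regular 6-gon of circumradius 11; Subtracting the remaining from the first: starting from the r=2 cylinder, the r=11 cylinder at (11.5, 13) misses the remaining region (no effect) — 1 connected region. The outline is a single polygon with 6 vertices. Extrusion per mm of travel: 0.4 × 0.15 / (π × 0.875²) = 0.024945. Accumulating E over each segment gives final E = 0.2992.

G0 X-2.00 Y0.00 Z10.35
G1 X-1.00 Y-1.73 E0.0498
G1 X1.00 Y-1.73 E0.0997
G1 X2.00 Y0.00 E0.1496
G1 X1.00 Y1.73 E0.1994
G1 X-1.00 Y1.73 E0.2493
G1 X-2.00 Y0.00 E0.2992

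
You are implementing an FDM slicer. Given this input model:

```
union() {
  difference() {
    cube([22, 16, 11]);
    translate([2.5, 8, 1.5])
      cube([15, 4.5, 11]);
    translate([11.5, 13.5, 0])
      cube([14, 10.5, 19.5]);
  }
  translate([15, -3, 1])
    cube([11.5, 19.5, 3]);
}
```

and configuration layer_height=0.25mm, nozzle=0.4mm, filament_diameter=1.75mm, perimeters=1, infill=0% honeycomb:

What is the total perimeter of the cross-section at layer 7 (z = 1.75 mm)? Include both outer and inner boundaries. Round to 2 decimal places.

At z = 1.75 mm: the cube (footprint 22×16) is included at this height (perimeter 76.00 mm); the cube at (2.5, 8) is present — its section is the full 15×4.5 rectangle (perimeter 39.00 mm); the cube at (11.5, 13.5) is present — its section is the full 14×10.5 rectangle (perimeter 49.00 mm); Subtracting the remaining from the first: starting from the 22×16 cube, the 15×4.5 cube at (2.5, 8) lies wholly inside it (removes its full 67.50 mm² and its 39.00 mm outline becomes a hole wall); the 14×10.5 cube at (11.5, 13.5) partially overlaps it — only the 26.25 mm² overlap (of its 147.00 mm²) is removed, clipping the outline — boundary (outer + 1 inner loop) = 115.00 mm; the cube at (15, -3) (footprint 11.5×19.5) is included at this height (perimeter 62.00 mm); Taking the union: the regions partially overlap (shared area 83.25 mm²), so the edge portions inside another operand are dropped and the merged outline is re-measured after clipping — boundary (outer + 1 inner loop) = 131.00 mm. Overall, the cross-section is one region with 1 hole. Total boundary length (outer + inner) = 131.00 mm.

131.00 mm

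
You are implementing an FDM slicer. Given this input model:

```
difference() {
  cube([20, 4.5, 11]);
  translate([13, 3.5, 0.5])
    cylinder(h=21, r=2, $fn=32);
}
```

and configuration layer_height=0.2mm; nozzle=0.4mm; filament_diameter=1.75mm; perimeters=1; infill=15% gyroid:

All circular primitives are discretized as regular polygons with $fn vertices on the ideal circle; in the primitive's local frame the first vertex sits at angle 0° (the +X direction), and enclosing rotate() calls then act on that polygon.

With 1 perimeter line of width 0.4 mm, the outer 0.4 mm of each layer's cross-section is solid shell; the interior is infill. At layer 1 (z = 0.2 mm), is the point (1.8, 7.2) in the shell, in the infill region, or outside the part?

At z = 0.2 mm: the cube (footprint 20×4.5) is included at this height; the cylinder at (13, 3.5) does not reach this height (z outside [0.5, 21.5]); After the difference (first − rest): none of the subtracted shapes is present at this height, so the 20×4.5 cube is unchanged — 1 connected region. Overall, the cross-section is a single solid region. The nearest boundary edge runs (20.00, 4.50)→(0.00, 4.50); distance from the point to it = 2.70 mm. The point is not inside any of the regions above, so it lies outside the cross-section (2.70 mm from the nearest boundary).

outside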